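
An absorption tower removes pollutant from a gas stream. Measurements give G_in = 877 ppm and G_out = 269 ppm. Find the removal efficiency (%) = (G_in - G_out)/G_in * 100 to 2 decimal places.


Efficiency = (G_in - G_out) / G_in * 100%
Efficiency = (877 - 269) / 877 * 100
Efficiency = 608 / 877 * 100
Efficiency = 69.33%


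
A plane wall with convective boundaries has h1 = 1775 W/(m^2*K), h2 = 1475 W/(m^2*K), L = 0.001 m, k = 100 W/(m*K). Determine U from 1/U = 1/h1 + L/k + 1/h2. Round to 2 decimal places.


1/U = 1/h1 + L/k + 1/h2
1/U = 1/1775 + 0.001/100 + 1/1475
1/U = 0.0005633803 + 1e-05 + 0.0006779661
1/U = 0.0012513464
U = 799.14 W/(m^2*K)


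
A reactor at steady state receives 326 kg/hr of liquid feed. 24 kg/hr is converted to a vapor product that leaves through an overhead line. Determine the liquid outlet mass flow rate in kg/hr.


Steady-state mass balance on the main outlet: F_out = F_in - F_removed
F_out = 326 - 24
F_out = 302 kg/hr


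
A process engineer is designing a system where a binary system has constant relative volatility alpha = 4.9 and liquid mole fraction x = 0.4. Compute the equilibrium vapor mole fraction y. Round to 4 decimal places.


y = alpha*x / (1 + (alpha-1)*x)
y = 4.9*0.4 / (1 + (4.9-1)*0.4)
y = 1.96 / (1 + 1.56)
y = 1.96 / 2.56
y = 0.7656


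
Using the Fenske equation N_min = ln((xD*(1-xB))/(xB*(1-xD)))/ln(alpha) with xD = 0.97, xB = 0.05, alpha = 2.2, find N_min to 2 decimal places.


N_min = ln((xD*(1-xB))/(xB*(1-xD))) / ln(alpha)
Numerator inside ln: 0.9215 / 0.0015 = 614.333333
ln(614.333333) = 6.420538
ln(alpha) = ln(2.2) = 0.788457
N_min = 6.420538 / 0.788457 = 8.14


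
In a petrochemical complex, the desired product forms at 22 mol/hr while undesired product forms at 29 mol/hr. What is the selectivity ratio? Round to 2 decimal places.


S = desired product rate / undesired product rate
S = 22 / 29
S = 0.76


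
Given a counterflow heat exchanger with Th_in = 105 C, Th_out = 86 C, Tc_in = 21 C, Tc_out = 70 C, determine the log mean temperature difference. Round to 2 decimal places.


dT1 = Th_in - Tc_out = 105 - 70 = 35
dT2 = Th_out - Tc_in = 86 - 21 = 65
LMTD = (dT1 - dT2) / ln(dT1/dT2)
LMTD = (35 - 65) / ln(35/65)
LMTD = 48.46 K


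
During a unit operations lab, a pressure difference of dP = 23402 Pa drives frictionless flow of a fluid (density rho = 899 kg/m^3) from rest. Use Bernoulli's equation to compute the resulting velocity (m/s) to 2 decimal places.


v = sqrt(2*dP/rho)
v = sqrt(2*23402/899)
v = sqrt(52.062291)
v = 7.22 m/s


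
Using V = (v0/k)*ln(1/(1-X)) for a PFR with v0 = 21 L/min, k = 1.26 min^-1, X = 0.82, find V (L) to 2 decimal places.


V = (v0/k) * ln(1/(1-X))
V = (21/1.26) * ln(1/(1-0.82))
V = 16.666667 * ln(5.555556)
V = 16.666667 * 1.714799
V = 28.58 L


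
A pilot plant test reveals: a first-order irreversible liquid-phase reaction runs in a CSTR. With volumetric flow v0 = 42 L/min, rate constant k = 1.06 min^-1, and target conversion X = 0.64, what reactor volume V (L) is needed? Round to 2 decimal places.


V = v0 * X / (k * (1 - X))
V = 42 * 0.64 / (1.06 * (1 - 0.64))
V = 26.88 / (1.06 * 0.36)
V = 26.88 / 0.3816
V = 70.44 L


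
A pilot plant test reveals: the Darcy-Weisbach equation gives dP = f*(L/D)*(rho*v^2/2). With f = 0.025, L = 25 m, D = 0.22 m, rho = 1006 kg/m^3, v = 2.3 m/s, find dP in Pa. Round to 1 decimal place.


dP = f * (L/D) * (rho*v^2/2)
dP = 0.025 * (25/0.22) * (1006*2.3^2/2)
L/D = 113.63636364
rho*v^2/2 = 1006*5.29/2 = 2660.87
dP = 0.025 * 113.63636364 * 2660.87
dP = 7559.3 Pa


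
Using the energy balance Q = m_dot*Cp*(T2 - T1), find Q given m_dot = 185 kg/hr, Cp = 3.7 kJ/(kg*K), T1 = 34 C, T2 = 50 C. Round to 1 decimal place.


Q = m_dot * Cp * (T2 - T1)
Q = 185 * 3.7 * (50 - 34)
Q = 185 * 3.7 * 16
Q = 10952.0 kJ/hr


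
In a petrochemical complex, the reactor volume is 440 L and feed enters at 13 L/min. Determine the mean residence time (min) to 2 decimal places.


tau = V / v0
tau = 440 / 13
tau = 33.85 min


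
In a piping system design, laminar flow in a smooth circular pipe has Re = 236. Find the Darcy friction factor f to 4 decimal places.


f = 64 / Re
f = 64 / 236
f = 0.2712


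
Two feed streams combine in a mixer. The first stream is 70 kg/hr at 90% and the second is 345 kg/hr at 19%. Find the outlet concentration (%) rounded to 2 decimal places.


Mass balance on solute: F1*x1 + F2*x2 = F3*x3
F3 = F1 + F2 = 70 + 345 = 415 kg/hr
x3 = (F1*x1 + F2*x2)/F3
x3 = (70*0.9 + 345*0.19) / 415
x3 = 30.98%


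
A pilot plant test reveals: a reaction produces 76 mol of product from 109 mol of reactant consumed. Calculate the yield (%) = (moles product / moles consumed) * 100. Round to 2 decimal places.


Yield = (moles product / moles consumed) * 100%
Yield = (76 / 109) * 100
Yield = 0.6972 * 100
Yield = 69.72%


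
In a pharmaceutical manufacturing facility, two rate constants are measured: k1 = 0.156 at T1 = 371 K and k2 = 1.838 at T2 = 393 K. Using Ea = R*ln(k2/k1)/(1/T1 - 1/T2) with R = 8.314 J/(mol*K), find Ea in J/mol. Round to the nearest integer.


Ea = R * ln(k2/k1) / (1/T1 - 1/T2)
ln(k2/k1) = ln(1.838/0.156) = 2.4665773
1/T1 - 1/T2 = 1/371 - 1/393 = 0.000150888528
Ea = 8.314 * 2.4665773 / 0.000150888528
Ea = 135909 J/mol


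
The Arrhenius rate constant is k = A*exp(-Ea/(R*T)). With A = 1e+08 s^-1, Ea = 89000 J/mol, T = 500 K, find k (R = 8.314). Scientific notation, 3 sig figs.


k = A * exp(-Ea/(R*T))
k = 1e+08 * exp(-89000 / (8.314 * 500))
k = 1e+08 * exp(-21.40967)
k = 5.03e-02


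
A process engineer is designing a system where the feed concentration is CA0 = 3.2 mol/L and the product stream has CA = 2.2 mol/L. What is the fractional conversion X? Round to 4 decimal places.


X = (CA0 - CA) / CA0
X = (3.2 - 2.2) / 3.2
X = 1.0 / 3.2
X = 0.3125


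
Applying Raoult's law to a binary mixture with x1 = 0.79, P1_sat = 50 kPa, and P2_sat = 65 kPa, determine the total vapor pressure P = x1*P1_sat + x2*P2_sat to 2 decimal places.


P = x1*P1_sat + x2*P2_sat
x2 = 1 - x1 = 1 - 0.79 = 0.21
P = 0.79*50 + 0.21*65
P = 39.5 + 13.65
P = 53.15 kPa


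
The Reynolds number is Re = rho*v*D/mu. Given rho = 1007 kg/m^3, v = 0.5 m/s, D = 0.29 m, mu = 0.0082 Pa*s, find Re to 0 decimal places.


Re = rho * v * D / mu
Re = 1007 * 0.5 * 0.29 / 0.0082
Re = 146.015 / 0.0082
Re = 17807


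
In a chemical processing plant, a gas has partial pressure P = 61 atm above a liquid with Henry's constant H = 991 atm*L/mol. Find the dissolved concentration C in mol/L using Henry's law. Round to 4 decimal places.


C = P / H
C = 61 / 991
C = 0.0616 mol/L


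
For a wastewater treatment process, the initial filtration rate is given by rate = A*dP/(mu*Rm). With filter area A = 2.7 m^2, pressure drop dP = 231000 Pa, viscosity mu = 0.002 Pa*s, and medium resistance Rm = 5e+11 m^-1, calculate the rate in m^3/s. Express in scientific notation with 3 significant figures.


rate = A * dP / (mu * Rm)
rate = 2.7 * 231000 / (0.002 * 5e+11)
rate = 623700.0 / 1.000e+09
rate = 6.24e-04 m^3/s


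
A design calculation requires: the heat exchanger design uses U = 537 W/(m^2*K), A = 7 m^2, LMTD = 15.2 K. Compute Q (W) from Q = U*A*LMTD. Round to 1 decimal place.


Q = U * A * LMTD
Q = 537 * 7 * 15.2
Q = 57136.8 W


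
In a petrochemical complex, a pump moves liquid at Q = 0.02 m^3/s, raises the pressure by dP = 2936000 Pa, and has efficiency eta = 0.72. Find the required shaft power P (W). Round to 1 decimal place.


P = Q * dP / eta
P = 0.02 * 2936000 / 0.72
P = 58720.0 / 0.72
P = 81555.6 W


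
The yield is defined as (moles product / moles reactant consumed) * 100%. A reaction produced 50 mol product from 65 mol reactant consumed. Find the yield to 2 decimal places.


Yield = (moles product / moles consumed) * 100%
Yield = (50 / 65) * 100
Yield = 0.7692 * 100
Yield = 76.92%


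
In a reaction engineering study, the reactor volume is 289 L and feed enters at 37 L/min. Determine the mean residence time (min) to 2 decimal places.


tau = V / v0
tau = 289 / 37
tau = 7.81 min


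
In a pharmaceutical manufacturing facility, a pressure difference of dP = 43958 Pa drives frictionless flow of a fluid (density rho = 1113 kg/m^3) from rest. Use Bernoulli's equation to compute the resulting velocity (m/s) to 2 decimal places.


v = sqrt(2*dP/rho)
v = sqrt(2*43958/1113)
v = sqrt(78.990117)
v = 8.89 m/s


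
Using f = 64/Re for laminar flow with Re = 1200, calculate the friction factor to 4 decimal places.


f = 64 / Re
f = 64 / 1200
f = 0.0533


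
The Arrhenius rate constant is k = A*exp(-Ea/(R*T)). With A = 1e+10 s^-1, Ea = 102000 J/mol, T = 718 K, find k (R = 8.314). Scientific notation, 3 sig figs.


k = A * exp(-Ea/(R*T))
k = 1e+10 * exp(-102000 / (8.314 * 718))
k = 1e+10 * exp(-17.086996)
k = 3.80e+02


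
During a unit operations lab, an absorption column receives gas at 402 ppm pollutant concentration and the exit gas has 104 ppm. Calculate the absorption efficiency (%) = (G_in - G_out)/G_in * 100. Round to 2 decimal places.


Efficiency = (G_in - G_out) / G_in * 100%
Efficiency = (402 - 104) / 402 * 100
Efficiency = 298 / 402 * 100
Efficiency = 74.13%


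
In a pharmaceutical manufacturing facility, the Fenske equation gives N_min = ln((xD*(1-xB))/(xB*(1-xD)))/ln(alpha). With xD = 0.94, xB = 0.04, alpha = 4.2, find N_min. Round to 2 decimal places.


N_min = ln((xD*(1-xB))/(xB*(1-xD))) / ln(alpha)
Numerator inside ln: 0.9024 / 0.0024 = 376.0
ln(376.0) = 5.929589
ln(alpha) = ln(4.2) = 1.435085
N_min = 5.929589 / 1.435085 = 4.13


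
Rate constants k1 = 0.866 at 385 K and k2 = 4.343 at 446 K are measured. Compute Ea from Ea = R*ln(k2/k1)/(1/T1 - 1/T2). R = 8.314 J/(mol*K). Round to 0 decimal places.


Ea = R * ln(k2/k1) / (1/T1 - 1/T2)
ln(k2/k1) = ln(4.343/0.866) = 1.6124357
1/T1 - 1/T2 = 1/385 - 1/446 = 0.000355250131
Ea = 8.314 * 1.6124357 / 0.000355250131
Ea = 37736 J/mol


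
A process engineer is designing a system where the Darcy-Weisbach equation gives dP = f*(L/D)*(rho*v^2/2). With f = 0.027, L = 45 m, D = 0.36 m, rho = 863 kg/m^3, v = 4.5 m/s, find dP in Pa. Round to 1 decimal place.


dP = f * (L/D) * (rho*v^2/2)
dP = 0.027 * (45/0.36) * (863*4.5^2/2)
L/D = 125.0
rho*v^2/2 = 863*20.25/2 = 8737.875
dP = 0.027 * 125.0 * 8737.875
dP = 29490.3 Pa


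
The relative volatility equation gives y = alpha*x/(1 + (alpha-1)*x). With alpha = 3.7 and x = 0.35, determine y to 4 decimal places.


y = alpha*x / (1 + (alpha-1)*x)
y = 3.7*0.35 / (1 + (3.7-1)*0.35)
y = 1.295 / (1 + 0.945)
y = 1.295 / 1.945
y = 0.6658


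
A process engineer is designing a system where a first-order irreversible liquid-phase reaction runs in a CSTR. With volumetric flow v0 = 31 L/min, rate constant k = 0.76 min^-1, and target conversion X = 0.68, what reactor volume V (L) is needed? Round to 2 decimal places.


V = v0 * X / (k * (1 - X))
V = 31 * 0.68 / (0.76 * (1 - 0.68))
V = 21.08 / (0.76 * 0.32)
V = 21.08 / 0.2432
V = 86.68 L


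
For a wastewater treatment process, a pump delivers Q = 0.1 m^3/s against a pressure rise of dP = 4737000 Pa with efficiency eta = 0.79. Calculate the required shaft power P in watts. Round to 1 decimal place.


P = Q * dP / eta
P = 0.1 * 4737000 / 0.79
P = 473700.0 / 0.79
P = 599620.3 W


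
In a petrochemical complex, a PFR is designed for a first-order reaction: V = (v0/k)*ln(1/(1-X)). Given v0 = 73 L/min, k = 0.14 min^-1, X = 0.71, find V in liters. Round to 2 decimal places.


V = (v0/k) * ln(1/(1-X))
V = (73/0.14) * ln(1/(1-0.71))
V = 521.428571 * ln(3.448276)
V = 521.428571 * 1.237874
V = 645.46 L


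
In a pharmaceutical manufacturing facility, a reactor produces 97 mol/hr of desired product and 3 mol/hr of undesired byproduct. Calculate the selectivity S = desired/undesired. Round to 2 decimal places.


S = desired product rate / undesired product rate
S = 97 / 3
S = 32.33


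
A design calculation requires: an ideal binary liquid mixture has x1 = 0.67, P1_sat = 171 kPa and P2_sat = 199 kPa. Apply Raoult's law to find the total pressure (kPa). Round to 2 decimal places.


P = x1*P1_sat + x2*P2_sat
x2 = 1 - x1 = 1 - 0.67 = 0.33
P = 0.67*171 + 0.33*199
P = 114.57 + 65.67
P = 180.24 kPa


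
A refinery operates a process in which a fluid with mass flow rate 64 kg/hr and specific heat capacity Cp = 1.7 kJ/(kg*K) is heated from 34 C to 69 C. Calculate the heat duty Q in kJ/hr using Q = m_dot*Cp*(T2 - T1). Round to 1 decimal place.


Q = m_dot * Cp * (T2 - T1)
Q = 64 * 1.7 * (69 - 34)
Q = 64 * 1.7 * 35
Q = 3808.0 kJ/hr


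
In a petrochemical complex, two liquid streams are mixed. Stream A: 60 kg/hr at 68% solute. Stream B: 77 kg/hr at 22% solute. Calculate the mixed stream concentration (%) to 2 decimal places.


Mass balance on solute: F1*x1 + F2*x2 = F3*x3
F3 = F1 + F2 = 60 + 77 = 137 kg/hr
x3 = (F1*x1 + F2*x2)/F3
x3 = (60*0.68 + 77*0.22) / 137
x3 = 42.15%


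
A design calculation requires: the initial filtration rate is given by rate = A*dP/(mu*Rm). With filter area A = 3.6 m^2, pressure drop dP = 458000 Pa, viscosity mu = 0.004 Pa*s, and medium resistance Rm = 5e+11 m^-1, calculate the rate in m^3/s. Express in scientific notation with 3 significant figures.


rate = A * dP / (mu * Rm)
rate = 3.6 * 458000 / (0.004 * 5e+11)
rate = 1648800.0 / 2.000e+09
rate = 8.24e-04 m^3/s


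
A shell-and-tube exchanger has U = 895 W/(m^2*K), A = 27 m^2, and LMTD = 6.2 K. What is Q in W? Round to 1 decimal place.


Q = U * A * LMTD
Q = 895 * 27 * 6.2
Q = 149823.0 W


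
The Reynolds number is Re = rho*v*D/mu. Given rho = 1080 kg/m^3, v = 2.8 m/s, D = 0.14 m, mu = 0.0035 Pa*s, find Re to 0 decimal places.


Re = rho * v * D / mu
Re = 1080 * 2.8 * 0.14 / 0.0035
Re = 423.36 / 0.0035
Re = 120960


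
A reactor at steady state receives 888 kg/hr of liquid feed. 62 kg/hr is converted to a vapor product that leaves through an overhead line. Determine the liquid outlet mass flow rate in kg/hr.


Steady-state mass balance on the main outlet: F_out = F_in - F_removed
F_out = 888 - 62
F_out = 826 kg/hr


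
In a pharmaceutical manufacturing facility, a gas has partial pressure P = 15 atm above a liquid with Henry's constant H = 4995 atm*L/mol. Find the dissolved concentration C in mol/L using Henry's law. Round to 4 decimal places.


C = P / H
C = 15 / 4995
C = 0.0030 mol/L


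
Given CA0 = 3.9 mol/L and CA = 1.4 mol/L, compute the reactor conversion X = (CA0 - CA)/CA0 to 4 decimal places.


X = (CA0 - CA) / CA0
X = (3.9 - 1.4) / 3.9
X = 2.5 / 3.9
X = 0.6410


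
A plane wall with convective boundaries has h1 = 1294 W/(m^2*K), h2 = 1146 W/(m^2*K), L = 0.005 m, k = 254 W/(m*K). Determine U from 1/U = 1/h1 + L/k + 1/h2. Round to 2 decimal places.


1/U = 1/h1 + L/k + 1/h2
1/U = 1/1294 + 0.005/254 + 1/1146
1/U = 0.0007727975 + 1.9685e-05 + 0.0008726003
1/U = 0.0016650828
U = 600.57 W/(m^2*K)


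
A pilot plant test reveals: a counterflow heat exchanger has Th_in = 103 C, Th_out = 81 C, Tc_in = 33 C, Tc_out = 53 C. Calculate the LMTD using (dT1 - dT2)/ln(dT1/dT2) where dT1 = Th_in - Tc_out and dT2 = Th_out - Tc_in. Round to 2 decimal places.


dT1 = Th_in - Tc_out = 103 - 53 = 50
dT2 = Th_out - Tc_in = 81 - 33 = 48
LMTD = (dT1 - dT2) / ln(dT1/dT2)
LMTD = (50 - 48) / ln(50/48)
LMTD = 48.99 K


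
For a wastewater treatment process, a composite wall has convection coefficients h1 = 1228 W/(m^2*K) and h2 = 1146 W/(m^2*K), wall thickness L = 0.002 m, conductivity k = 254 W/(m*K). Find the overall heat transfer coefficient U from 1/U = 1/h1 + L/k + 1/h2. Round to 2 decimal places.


1/U = 1/h1 + L/k + 1/h2
1/U = 1/1228 + 0.002/254 + 1/1146
1/U = 0.0008143322 + 7.874e-06 + 0.0008726003
1/U = 0.0016948065
U = 590.04 W/(m^2*K)


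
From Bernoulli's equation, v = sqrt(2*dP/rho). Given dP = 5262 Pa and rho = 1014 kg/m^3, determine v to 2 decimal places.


v = sqrt(2*dP/rho)
v = sqrt(2*5262/1014)
v = sqrt(10.378698)
v = 3.22 m/s


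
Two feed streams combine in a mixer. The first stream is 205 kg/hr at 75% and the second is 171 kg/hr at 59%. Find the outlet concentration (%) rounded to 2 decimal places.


Mass balance on solute: F1*x1 + F2*x2 = F3*x3
F3 = F1 + F2 = 205 + 171 = 376 kg/hr
x3 = (F1*x1 + F2*x2)/F3
x3 = (205*0.75 + 171*0.59) / 376
x3 = 67.72%


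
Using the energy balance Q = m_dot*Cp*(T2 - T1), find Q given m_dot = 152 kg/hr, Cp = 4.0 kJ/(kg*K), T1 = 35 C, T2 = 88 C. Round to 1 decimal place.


Q = m_dot * Cp * (T2 - T1)
Q = 152 * 4.0 * (88 - 35)
Q = 152 * 4.0 * 53
Q = 32224.0 kJ/hr


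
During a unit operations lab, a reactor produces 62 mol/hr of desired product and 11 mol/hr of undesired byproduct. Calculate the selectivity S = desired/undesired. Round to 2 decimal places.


S = desired product rate / undesired product rate
S = 62 / 11
S = 5.64


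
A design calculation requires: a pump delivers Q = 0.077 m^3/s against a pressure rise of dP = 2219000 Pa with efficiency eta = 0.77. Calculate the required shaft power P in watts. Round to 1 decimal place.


P = Q * dP / eta
P = 0.077 * 2219000 / 0.77
P = 170863.0 / 0.77
P = 221900.0 W


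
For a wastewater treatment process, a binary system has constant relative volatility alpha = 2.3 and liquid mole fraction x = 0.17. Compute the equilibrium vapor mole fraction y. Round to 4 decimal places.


y = alpha*x / (1 + (alpha-1)*x)
y = 2.3*0.17 / (1 + (2.3-1)*0.17)
y = 0.391 / (1 + 0.221)
y = 0.391 / 1.221
y = 0.3202


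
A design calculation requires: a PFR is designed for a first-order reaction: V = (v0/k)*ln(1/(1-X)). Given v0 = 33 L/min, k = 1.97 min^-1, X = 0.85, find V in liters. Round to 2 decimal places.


V = (v0/k) * ln(1/(1-X))
V = (33/1.97) * ln(1/(1-0.85))
V = 16.751269 * ln(6.666667)
V = 16.751269 * 1.89712
V = 31.78 L


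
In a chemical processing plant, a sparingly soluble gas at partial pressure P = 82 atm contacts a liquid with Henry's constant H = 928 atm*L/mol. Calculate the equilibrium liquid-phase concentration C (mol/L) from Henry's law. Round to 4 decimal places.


C = P / H
C = 82 / 928
C = 0.0884 mol/L


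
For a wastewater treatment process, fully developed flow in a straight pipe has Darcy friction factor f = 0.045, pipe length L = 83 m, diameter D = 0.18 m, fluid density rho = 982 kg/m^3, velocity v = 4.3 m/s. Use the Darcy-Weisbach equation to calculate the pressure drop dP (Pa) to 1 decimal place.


dP = f * (L/D) * (rho*v^2/2)
dP = 0.045 * (83/0.18) * (982*4.3^2/2)
L/D = 461.11111111
rho*v^2/2 = 982*18.49/2 = 9078.59
dP = 0.045 * 461.11111111 * 9078.59
dP = 188380.7 Pa


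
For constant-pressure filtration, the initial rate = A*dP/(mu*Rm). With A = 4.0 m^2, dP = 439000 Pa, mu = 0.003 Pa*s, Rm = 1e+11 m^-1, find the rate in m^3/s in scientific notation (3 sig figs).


rate = A * dP / (mu * Rm)
rate = 4.0 * 439000 / (0.003 * 1e+11)
rate = 1756000.0 / 3.000e+08
rate = 5.85e-03 m^3/s


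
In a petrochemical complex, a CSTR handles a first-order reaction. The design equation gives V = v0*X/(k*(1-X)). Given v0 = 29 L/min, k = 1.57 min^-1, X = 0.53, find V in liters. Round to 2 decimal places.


V = v0 * X / (k * (1 - X))
V = 29 * 0.53 / (1.57 * (1 - 0.53))
V = 15.37 / (1.57 * 0.47)
V = 15.37 / 0.7379
V = 20.83 L


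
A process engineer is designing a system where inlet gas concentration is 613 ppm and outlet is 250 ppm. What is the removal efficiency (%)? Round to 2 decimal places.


Efficiency = (G_in - G_out) / G_in * 100%
Efficiency = (613 - 250) / 613 * 100
Efficiency = 363 / 613 * 100
Efficiency = 59.22%


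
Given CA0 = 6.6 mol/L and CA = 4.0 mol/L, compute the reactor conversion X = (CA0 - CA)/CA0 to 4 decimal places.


X = (CA0 - CA) / CA0
X = (6.6 - 4.0) / 6.6
X = 2.6 / 6.6
X = 0.3939


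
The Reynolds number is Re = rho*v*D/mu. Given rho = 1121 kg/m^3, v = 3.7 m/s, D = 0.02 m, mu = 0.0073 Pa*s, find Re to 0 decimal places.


Re = rho * v * D / mu
Re = 1121 * 3.7 * 0.02 / 0.0073
Re = 82.954 / 0.0073
Re = 11364


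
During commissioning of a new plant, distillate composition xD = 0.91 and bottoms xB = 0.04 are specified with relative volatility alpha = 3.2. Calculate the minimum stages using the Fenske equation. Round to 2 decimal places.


N_min = ln((xD*(1-xB))/(xB*(1-xD))) / ln(alpha)
Numerator inside ln: 0.8736 / 0.0036 = 242.666667
ln(242.666667) = 5.491689
ln(alpha) = ln(3.2) = 1.163151
N_min = 5.491689 / 1.163151 = 4.72


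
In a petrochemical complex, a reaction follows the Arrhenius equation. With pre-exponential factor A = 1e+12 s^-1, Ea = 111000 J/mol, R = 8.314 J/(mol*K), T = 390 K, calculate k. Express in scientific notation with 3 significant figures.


k = A * exp(-Ea/(R*T))
k = 1e+12 * exp(-111000 / (8.314 * 390))
k = 1e+12 * exp(-34.233267)
k = 1.36e-03


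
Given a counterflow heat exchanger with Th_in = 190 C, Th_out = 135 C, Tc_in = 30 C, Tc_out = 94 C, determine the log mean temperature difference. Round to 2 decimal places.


dT1 = Th_in - Tc_out = 190 - 94 = 96
dT2 = Th_out - Tc_in = 135 - 30 = 105
LMTD = (dT1 - dT2) / ln(dT1/dT2)
LMTD = (96 - 105) / ln(96/105)
LMTD = 100.43 K


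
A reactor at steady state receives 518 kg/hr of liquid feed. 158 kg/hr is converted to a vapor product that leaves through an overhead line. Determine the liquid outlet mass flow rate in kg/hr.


Steady-state mass balance on the main outlet: F_out = F_in - F_removed
F_out = 518 - 158
F_out = 360 kg/hr


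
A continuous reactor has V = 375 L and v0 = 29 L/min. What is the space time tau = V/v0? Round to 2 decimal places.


tau = V / v0
tau = 375 / 29
tau = 12.93 min


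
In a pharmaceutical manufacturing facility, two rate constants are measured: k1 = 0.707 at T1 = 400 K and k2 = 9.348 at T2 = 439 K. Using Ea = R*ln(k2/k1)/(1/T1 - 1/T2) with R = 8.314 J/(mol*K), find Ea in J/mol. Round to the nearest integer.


Ea = R * ln(k2/k1) / (1/T1 - 1/T2)
ln(k2/k1) = ln(9.348/0.707) = 2.581887
1/T1 - 1/T2 = 1/400 - 1/439 = 0.000222095672
Ea = 8.314 * 2.581887 / 0.000222095672
Ea = 96651 J/mol


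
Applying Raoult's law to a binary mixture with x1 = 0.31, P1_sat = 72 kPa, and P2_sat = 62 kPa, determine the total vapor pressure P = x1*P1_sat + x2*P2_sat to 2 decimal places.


P = x1*P1_sat + x2*P2_sat
x2 = 1 - x1 = 1 - 0.31 = 0.69
P = 0.31*72 + 0.69*62
P = 22.32 + 42.78
P = 65.10 kPa


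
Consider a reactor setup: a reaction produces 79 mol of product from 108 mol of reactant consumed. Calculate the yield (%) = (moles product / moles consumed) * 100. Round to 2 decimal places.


Yield = (moles product / moles consumed) * 100%
Yield = (79 / 108) * 100
Yield = 0.7315 * 100
Yield = 73.15%


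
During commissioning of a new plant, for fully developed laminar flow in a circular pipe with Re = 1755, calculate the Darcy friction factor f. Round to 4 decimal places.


f = 64 / Re
f = 64 / 1755
f = 0.0365


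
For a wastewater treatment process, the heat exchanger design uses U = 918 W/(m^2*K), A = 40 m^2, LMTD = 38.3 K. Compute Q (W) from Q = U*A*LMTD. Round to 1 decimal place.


Q = U * A * LMTD
Q = 918 * 40 * 38.3
Q = 1406376.0 W


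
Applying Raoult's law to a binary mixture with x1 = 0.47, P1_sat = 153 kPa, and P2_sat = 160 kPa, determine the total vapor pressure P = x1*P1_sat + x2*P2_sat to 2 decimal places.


P = x1*P1_sat + x2*P2_sat
x2 = 1 - x1 = 1 - 0.47 = 0.53
P = 0.47*153 + 0.53*160
P = 71.91 + 84.8
P = 156.71 kPa


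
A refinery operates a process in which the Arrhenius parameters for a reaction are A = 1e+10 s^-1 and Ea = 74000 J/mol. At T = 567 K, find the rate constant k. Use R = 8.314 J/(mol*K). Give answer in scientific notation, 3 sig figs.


k = A * exp(-Ea/(R*T))
k = 1e+10 * exp(-74000 / (8.314 * 567))
k = 1e+10 * exp(-15.697795)
k = 1.52e+03


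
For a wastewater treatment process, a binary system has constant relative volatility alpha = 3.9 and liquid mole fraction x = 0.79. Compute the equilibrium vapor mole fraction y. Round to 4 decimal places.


y = alpha*x / (1 + (alpha-1)*x)
y = 3.9*0.79 / (1 + (3.9-1)*0.79)
y = 3.081 / (1 + 2.291)
y = 3.081 / 3.291
y = 0.9362


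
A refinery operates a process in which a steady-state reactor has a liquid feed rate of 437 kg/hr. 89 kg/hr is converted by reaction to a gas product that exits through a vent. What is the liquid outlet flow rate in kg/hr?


Steady-state mass balance on the main outlet: F_out = F_in - F_removed
F_out = 437 - 89
F_out = 348 kg/hr


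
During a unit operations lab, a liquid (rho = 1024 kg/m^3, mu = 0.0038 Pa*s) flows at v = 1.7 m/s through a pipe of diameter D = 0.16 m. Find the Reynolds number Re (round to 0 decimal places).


Re = rho * v * D / mu
Re = 1024 * 1.7 * 0.16 / 0.0038
Re = 278.528 / 0.0038
Re = 73297


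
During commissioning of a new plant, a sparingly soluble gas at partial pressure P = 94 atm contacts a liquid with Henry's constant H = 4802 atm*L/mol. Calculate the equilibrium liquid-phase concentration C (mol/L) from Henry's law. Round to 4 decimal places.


C = P / H
C = 94 / 4802
C = 0.0196 mol/L


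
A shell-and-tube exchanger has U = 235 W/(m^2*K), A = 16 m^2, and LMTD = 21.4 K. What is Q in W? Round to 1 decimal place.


Q = U * A * LMTD
Q = 235 * 16 * 21.4
Q = 80464.0 W


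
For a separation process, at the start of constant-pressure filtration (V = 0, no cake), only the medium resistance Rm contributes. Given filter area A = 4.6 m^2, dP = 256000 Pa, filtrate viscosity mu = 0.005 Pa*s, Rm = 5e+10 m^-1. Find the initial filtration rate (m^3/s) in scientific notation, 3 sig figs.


rate = A * dP / (mu * Rm)
rate = 4.6 * 256000 / (0.005 * 5e+10)
rate = 1177600.0 / 2.500e+08
rate = 4.71e-03 m^3/s


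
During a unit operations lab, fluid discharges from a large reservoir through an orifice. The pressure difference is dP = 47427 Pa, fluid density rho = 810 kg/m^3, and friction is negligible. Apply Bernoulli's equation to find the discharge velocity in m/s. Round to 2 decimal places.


v = sqrt(2*dP/rho)
v = sqrt(2*47427/810)
v = sqrt(117.103704)
v = 10.82 m/s


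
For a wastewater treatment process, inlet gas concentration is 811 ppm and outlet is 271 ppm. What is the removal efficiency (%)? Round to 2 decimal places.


Efficiency = (G_in - G_out) / G_in * 100%
Efficiency = (811 - 271) / 811 * 100
Efficiency = 540 / 811 * 100
Efficiency = 66.58%


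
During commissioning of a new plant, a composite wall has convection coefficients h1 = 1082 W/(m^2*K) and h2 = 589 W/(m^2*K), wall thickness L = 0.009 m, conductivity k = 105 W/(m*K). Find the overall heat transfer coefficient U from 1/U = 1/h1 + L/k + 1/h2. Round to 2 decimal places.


1/U = 1/h1 + L/k + 1/h2
1/U = 1/1082 + 0.009/105 + 1/589
1/U = 0.0009242144 + 8.57143e-05 + 0.0016977929
1/U = 0.0027077216
U = 369.31 W/(m^2*K)


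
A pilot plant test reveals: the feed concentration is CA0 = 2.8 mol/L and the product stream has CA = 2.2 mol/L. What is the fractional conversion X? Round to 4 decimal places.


X = (CA0 - CA) / CA0
X = (2.8 - 2.2) / 2.8
X = 0.6 / 2.8
X = 0.2143


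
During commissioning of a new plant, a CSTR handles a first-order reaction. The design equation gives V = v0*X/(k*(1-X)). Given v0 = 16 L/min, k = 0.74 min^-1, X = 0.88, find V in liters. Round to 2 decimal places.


V = v0 * X / (k * (1 - X))
V = 16 * 0.88 / (0.74 * (1 - 0.88))
V = 14.08 / (0.74 * 0.12)
V = 14.08 / 0.0888
V = 158.56 L


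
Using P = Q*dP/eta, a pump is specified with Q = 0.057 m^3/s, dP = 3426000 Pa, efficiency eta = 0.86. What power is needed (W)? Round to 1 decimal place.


P = Q * dP / eta
P = 0.057 * 3426000 / 0.86
P = 195282.0 / 0.86
P = 227072.1 W


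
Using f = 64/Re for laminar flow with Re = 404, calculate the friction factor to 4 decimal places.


f = 64 / Re
f = 64 / 404
f = 0.1584


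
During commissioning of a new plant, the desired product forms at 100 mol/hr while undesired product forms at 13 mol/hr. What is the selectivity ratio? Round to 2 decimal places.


S = desired product rate / undesired product rate
S = 100 / 13
S = 7.69


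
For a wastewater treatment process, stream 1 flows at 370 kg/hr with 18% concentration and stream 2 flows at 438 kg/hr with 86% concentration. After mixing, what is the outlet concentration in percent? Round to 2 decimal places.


Mass balance on solute: F1*x1 + F2*x2 = F3*x3
F3 = F1 + F2 = 370 + 438 = 808 kg/hr
x3 = (F1*x1 + F2*x2)/F3
x3 = (370*0.18 + 438*0.86) / 808
x3 = 54.86%


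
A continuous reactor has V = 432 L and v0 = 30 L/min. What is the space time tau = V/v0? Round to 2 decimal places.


tau = V / v0
tau = 432 / 30
tau = 14.40 min


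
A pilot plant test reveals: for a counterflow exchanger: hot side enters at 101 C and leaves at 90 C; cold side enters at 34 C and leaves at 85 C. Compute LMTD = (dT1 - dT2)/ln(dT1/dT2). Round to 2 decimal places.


dT1 = Th_in - Tc_out = 101 - 85 = 16
dT2 = Th_out - Tc_in = 90 - 34 = 56
LMTD = (dT1 - dT2) / ln(dT1/dT2)
LMTD = (16 - 56) / ln(16/56)
LMTD = 31.93 K


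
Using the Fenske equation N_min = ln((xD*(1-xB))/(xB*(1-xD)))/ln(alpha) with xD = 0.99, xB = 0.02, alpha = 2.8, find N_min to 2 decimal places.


N_min = ln((xD*(1-xB))/(xB*(1-xD))) / ln(alpha)
Numerator inside ln: 0.9702 / 0.0002 = 4851.0
ln(4851.0) = 8.48694
ln(alpha) = ln(2.8) = 1.029619
N_min = 8.48694 / 1.029619 = 8.24


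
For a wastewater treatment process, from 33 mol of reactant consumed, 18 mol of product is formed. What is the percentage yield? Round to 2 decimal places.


Yield = (moles product / moles consumed) * 100%
Yield = (18 / 33) * 100
Yield = 0.5455 * 100
Yield = 54.55%


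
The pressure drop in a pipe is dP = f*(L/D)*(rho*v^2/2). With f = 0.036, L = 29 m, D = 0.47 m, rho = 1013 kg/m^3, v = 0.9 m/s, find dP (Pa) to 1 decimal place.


dP = f * (L/D) * (rho*v^2/2)
dP = 0.036 * (29/0.47) * (1013*0.9^2/2)
L/D = 61.70212766
rho*v^2/2 = 1013*0.81/2 = 410.265
dP = 0.036 * 61.70212766 * 410.265
dP = 911.3 Pa


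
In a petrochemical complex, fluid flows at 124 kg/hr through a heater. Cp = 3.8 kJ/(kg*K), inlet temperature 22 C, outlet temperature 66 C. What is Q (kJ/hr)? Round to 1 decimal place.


Q = m_dot * Cp * (T2 - T1)
Q = 124 * 3.8 * (66 - 22)
Q = 124 * 3.8 * 44
Q = 20732.8 kJ/hr


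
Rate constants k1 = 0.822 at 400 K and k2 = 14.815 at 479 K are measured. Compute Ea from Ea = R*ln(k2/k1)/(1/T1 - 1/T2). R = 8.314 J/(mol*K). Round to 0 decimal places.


Ea = R * ln(k2/k1) / (1/T1 - 1/T2)
ln(k2/k1) = ln(14.815/0.822) = 2.8916551
1/T1 - 1/T2 = 1/400 - 1/479 = 0.000412317328
Ea = 8.314 * 2.8916551 / 0.000412317328
Ea = 58308 J/mol


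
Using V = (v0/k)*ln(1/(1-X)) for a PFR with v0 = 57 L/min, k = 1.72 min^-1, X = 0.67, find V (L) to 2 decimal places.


V = (v0/k) * ln(1/(1-X))
V = (57/1.72) * ln(1/(1-0.67))
V = 33.139535 * ln(3.030303)
V = 33.139535 * 1.108663
V = 36.74 L


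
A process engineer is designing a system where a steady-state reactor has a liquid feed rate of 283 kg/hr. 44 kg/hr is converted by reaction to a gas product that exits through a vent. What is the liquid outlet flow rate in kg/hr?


Steady-state mass balance on the main outlet: F_out = F_in - F_removed
F_out = 283 - 44
F_out = 239 kg/hr


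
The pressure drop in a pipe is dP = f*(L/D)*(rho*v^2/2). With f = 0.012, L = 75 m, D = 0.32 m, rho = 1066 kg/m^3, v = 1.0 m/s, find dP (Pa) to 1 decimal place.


dP = f * (L/D) * (rho*v^2/2)
dP = 0.012 * (75/0.32) * (1066*1.0^2/2)
L/D = 234.375
rho*v^2/2 = 1066*1.0/2 = 533.0
dP = 0.012 * 234.375 * 533.0
dP = 1499.1 Pa


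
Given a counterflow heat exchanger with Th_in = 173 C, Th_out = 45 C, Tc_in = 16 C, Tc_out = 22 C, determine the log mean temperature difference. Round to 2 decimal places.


dT1 = Th_in - Tc_out = 173 - 22 = 151
dT2 = Th_out - Tc_in = 45 - 16 = 29
LMTD = (dT1 - dT2) / ln(dT1/dT2)
LMTD = (151 - 29) / ln(151/29)
LMTD = 73.94 K


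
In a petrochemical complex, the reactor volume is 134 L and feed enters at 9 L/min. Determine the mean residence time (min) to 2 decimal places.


tau = V / v0
tau = 134 / 9
tau = 14.89 min


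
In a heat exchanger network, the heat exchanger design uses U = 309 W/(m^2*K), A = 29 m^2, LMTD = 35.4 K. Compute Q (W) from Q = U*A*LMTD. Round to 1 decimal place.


Q = U * A * LMTD
Q = 309 * 29 * 35.4
Q = 317219.4 W


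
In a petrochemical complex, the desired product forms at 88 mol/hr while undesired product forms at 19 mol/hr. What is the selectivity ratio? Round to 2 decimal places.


S = desired product rate / undesired product rate
S = 88 / 19
S = 4.63


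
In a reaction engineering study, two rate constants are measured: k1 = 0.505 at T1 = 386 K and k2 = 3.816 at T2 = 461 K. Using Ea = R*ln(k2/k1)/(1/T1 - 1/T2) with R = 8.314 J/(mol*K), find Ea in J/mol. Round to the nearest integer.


Ea = R * ln(k2/k1) / (1/T1 - 1/T2)
ln(k2/k1) = ln(3.816/0.505) = 2.0223996
1/T1 - 1/T2 = 1/386 - 1/461 = 0.000421476178
Ea = 8.314 * 2.0223996 / 0.000421476178
Ea = 39894 J/mol


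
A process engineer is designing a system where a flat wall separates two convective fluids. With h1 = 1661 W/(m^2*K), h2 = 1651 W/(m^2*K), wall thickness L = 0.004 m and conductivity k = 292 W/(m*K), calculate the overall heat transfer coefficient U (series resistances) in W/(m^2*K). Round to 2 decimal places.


1/U = 1/h1 + L/k + 1/h2
1/U = 1/1661 + 0.004/292 + 1/1651
1/U = 0.000602047 + 1.36986e-05 + 0.0006056935
1/U = 0.0012214391
U = 818.71 W/(m^2*K)


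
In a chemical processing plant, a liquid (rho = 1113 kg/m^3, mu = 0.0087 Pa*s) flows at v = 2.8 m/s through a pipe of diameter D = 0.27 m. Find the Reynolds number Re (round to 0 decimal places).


Re = rho * v * D / mu
Re = 1113 * 2.8 * 0.27 / 0.0087
Re = 841.428 / 0.0087
Re = 96716


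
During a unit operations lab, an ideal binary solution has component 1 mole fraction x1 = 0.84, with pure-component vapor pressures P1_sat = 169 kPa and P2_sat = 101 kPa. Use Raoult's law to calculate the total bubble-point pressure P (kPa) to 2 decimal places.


P = x1*P1_sat + x2*P2_sat
x2 = 1 - x1 = 1 - 0.84 = 0.16
P = 0.84*169 + 0.16*101
P = 141.96 + 16.16
P = 158.12 kPa


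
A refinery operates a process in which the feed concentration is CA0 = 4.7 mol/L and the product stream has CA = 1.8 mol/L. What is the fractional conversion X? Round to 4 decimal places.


X = (CA0 - CA) / CA0
X = (4.7 - 1.8) / 4.7
X = 2.9 / 4.7
X = 0.6170


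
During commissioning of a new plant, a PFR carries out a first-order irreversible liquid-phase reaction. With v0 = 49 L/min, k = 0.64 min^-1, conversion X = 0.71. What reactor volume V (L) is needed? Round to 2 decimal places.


V = (v0/k) * ln(1/(1-X))
V = (49/0.64) * ln(1/(1-0.71))
V = 76.5625 * ln(3.448276)
V = 76.5625 * 1.237874
V = 94.77 L


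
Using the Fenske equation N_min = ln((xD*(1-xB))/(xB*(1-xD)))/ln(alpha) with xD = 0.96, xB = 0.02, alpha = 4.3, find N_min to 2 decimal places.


N_min = ln((xD*(1-xB))/(xB*(1-xD))) / ln(alpha)
Numerator inside ln: 0.9408 / 0.0008 = 1176.0
ln(1176.0) = 7.069874
ln(alpha) = ln(4.3) = 1.458615
N_min = 7.069874 / 1.458615 = 4.85


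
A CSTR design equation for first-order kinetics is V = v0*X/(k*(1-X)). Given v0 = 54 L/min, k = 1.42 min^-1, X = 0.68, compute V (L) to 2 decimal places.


V = v0 * X / (k * (1 - X))
V = 54 * 0.68 / (1.42 * (1 - 0.68))
V = 36.72 / (1.42 * 0.32)
V = 36.72 / 0.4544
V = 80.81 L


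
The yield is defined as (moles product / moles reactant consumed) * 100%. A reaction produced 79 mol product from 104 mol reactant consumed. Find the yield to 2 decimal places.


Yield = (moles product / moles consumed) * 100%
Yield = (79 / 104) * 100
Yield = 0.7596 * 100
Yield = 75.96%


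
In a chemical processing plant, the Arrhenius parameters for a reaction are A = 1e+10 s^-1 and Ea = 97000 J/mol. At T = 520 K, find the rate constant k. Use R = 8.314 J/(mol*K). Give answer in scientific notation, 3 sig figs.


k = A * exp(-Ea/(R*T))
k = 1e+10 * exp(-97000 / (8.314 * 520))
k = 1e+10 * exp(-22.436668)
k = 1.80e+00


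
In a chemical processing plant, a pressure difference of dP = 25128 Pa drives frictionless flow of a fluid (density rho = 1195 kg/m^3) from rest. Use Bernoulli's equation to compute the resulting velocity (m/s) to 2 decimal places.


v = sqrt(2*dP/rho)
v = sqrt(2*25128/1195)
v = sqrt(42.05523)
v = 6.49 m/s


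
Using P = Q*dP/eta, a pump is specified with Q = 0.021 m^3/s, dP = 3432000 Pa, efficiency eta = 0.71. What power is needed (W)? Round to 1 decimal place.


P = Q * dP / eta
P = 0.021 * 3432000 / 0.71
P = 72072.0 / 0.71
P = 101509.9 W


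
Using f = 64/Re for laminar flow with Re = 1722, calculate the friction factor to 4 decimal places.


f = 64 / Re
f = 64 / 1722
f = 0.0372


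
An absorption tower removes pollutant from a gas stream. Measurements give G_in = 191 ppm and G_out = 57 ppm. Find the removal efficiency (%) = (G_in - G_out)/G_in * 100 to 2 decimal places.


Efficiency = (G_in - G_out) / G_in * 100%
Efficiency = (191 - 57) / 191 * 100
Efficiency = 134 / 191 * 100
Efficiency = 70.16%


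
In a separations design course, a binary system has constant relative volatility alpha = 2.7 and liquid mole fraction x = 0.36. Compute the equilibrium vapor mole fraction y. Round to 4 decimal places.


y = alpha*x / (1 + (alpha-1)*x)
y = 2.7*0.36 / (1 + (2.7-1)*0.36)
y = 0.972 / (1 + 0.612)
y = 0.972 / 1.612
y = 0.6030


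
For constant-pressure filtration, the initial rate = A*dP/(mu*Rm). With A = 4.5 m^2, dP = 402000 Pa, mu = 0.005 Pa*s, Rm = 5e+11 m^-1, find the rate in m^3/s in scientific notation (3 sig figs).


rate = A * dP / (mu * Rm)
rate = 4.5 * 402000 / (0.005 * 5e+11)
rate = 1809000.0 / 2.500e+09
rate = 7.24e-04 m^3/s


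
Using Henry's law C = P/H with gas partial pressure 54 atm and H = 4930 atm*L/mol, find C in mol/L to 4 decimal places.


C = P / H
C = 54 / 4930
C = 0.0110 mol/L


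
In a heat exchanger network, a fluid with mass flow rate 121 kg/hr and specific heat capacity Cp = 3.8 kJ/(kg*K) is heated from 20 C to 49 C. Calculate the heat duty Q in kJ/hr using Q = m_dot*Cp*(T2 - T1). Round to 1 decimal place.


Q = m_dot * Cp * (T2 - T1)
Q = 121 * 3.8 * (49 - 20)
Q = 121 * 3.8 * 29
Q = 13334.2 kJ/hr


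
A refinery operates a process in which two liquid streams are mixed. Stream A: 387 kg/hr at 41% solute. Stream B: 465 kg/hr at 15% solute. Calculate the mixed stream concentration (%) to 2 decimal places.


Mass balance on solute: F1*x1 + F2*x2 = F3*x3
F3 = F1 + F2 = 387 + 465 = 852 kg/hr
x3 = (F1*x1 + F2*x2)/F3
x3 = (387*0.41 + 465*0.15) / 852
x3 = 26.81%


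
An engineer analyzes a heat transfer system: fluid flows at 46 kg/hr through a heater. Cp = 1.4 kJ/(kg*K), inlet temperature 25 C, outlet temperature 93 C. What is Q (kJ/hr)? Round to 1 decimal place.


Q = m_dot * Cp * (T2 - T1)
Q = 46 * 1.4 * (93 - 25)
Q = 46 * 1.4 * 68
Q = 4379.2 kJ/hr


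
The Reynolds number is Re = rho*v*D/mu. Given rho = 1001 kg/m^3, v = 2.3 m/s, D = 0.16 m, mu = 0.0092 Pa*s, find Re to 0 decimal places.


Re = rho * v * D / mu
Re = 1001 * 2.3 * 0.16 / 0.0092
Re = 368.368 / 0.0092
Re = 40040


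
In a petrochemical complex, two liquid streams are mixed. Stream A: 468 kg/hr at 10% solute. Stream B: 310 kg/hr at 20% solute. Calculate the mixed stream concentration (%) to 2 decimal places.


Mass balance on solute: F1*x1 + F2*x2 = F3*x3
F3 = F1 + F2 = 468 + 310 = 778 kg/hr
x3 = (F1*x1 + F2*x2)/F3
x3 = (468*0.1 + 310*0.2) / 778
x3 = 13.98%


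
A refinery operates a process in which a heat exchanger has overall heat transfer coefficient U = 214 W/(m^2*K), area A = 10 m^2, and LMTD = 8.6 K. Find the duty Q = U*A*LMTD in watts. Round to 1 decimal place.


Q = U * A * LMTD
Q = 214 * 10 * 8.6
Q = 18404.0 W


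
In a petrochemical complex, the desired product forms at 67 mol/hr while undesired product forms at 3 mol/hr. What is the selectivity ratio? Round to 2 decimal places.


S = desired product rate / undesired product rate
S = 67 / 3
S = 22.33
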